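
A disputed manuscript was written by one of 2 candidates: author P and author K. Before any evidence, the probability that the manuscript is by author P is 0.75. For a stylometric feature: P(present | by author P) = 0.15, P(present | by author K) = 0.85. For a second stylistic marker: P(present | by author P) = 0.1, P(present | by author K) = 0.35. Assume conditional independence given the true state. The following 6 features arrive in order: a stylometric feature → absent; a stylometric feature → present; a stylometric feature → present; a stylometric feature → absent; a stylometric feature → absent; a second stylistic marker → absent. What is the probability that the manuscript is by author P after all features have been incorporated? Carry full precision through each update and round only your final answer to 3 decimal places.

0.959

After a stylometric feature='absent': P(author P) = 0.85·0.7500 / (0.85·0.7500 + 0.15·0.2500) ≈ 0.9444
After a stylometric feature='present': P(author P) = 0.15·0.9444 / (0.15·0.9444 + 0.85·0.0556) ≈ 0.7500
After a stylometric feature='present': P(author P) = 0.15·0.7500 / (0.15·0.7500 + 0.85·0.2500) ≈ 0.3462
After a stylometric feature='absent': P(author P) = 0.85·0.3462 / (0.85·0.3462 + 0.15·0.6538) ≈ 0.7500
After a stylometric feature='absent': P(author P) = 0.85·0.7500 / (0.85·0.7500 + 0.15·0.2500) ≈ 0.9444
After a second stylistic marker='absent': P(author P) = 0.9·0.9444 / (0.9·0.9444 + 0.65·0.0556) ≈ 0.9592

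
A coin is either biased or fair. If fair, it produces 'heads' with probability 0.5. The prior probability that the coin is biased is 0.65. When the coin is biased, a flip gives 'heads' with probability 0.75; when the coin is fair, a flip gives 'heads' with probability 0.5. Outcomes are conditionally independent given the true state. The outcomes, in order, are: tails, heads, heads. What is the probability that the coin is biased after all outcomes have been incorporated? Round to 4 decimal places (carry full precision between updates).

Each posterior becomes the prior for the next update.
After 'tails': P(biased) = 0.25·0.6500 / (0.25·0.6500 + 0.5·0.3500) ≈ 0.4815
After 'heads': P(biased) = 0.75·0.4815 / (0.75·0.4815 + 0.5·0.5185) ≈ 0.5821
After 'heads': P(biased) = 0.75·0.5821 / (0.75·0.5821 + 0.5·0.4179) ≈ 0.6763

0.6763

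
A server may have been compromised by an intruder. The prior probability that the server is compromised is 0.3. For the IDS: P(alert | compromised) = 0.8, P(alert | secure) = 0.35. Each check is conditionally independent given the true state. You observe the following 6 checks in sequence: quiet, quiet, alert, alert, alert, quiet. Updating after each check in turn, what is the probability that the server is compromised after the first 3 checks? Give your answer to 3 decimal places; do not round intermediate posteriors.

0.085

After 'quiet': P(compromised) = 0.2·0.3000 / (0.2·0.3000 + 0.65·0.7000) ≈ 0.1165
After 'quiet': P(compromised) = 0.2·0.1165 / (0.2·0.1165 + 0.65·0.8835) ≈ 0.0390
After 'alert': P(compromised) = 0.8·0.0390 / (0.8·0.0390 + 0.35·0.9610) ≈ 0.0849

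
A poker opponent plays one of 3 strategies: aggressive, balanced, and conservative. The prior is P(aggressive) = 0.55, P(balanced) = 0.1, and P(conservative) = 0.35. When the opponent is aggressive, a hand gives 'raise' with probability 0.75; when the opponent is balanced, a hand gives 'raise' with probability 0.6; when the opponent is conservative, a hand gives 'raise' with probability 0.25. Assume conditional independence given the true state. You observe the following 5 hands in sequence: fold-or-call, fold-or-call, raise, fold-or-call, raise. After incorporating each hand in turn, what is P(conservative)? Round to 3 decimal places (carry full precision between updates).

0.564

After 'fold-or-call': normaliser = 0.25·0.5500 + 0.4·0.1000 + 0.75·0.3500; P(aggressive) ≈ 0.3125, P(balanced) ≈ 0.0909, P(conservative) ≈ 0.5966
After 'fold-or-call': normaliser = 0.25·0.3125 + 0.4·0.0909 + 0.75·0.5966; P(aggressive) ≈ 0.1390, P(balanced) ≈ 0.0647, P(conservative) ≈ 0.7963
After 'raise': normaliser = 0.75·0.1390 + 0.6·0.0647 + 0.25·0.7963; P(aggressive) ≈ 0.3047, P(balanced) ≈ 0.1135, P(conservative) ≈ 0.5818
After 'fold-or-call': normaliser = 0.25·0.3047 + 0.4·0.1135 + 0.75·0.5818; P(aggressive) ≈ 0.1366, P(balanced) ≈ 0.0814, P(conservative) ≈ 0.7821
After 'raise': normaliser = 0.75·0.1366 + 0.6·0.0814 + 0.25·0.7821; P(aggressive) ≈ 0.2954, P(balanced) ≈ 0.1408, P(conservative) ≈ 0.5639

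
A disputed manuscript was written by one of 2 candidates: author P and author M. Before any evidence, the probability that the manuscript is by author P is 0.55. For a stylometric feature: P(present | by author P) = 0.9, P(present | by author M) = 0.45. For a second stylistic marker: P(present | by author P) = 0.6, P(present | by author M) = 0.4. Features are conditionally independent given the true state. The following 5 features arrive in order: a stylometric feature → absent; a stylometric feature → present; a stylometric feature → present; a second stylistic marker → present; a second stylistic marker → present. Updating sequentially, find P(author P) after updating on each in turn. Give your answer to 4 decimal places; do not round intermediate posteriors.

0.6667

Each posterior becomes the prior for the next update.
After a stylometric feature='absent': P(author P) = 0.1·0.5500 / (0.1·0.5500 + 0.55·0.4500) ≈ 0.1818
After a stylometric feature='present': P(author P) = 0.9·0.1818 / (0.9·0.1818 + 0.45·0.8182) ≈ 0.3077
After a stylometric feature='present': P(author P) = 0.9·0.3077 / (0.9·0.3077 + 0.45·0.6923) ≈ 0.4706
After a second stylistic marker='present': P(author P) = 0.6·0.4706 / (0.6·0.4706 + 0.4·0.5294) ≈ 0.5714
After a second stylistic marker='present': P(author P) = 0.6·0.5714 / (0.6·0.5714 + 0.4·0.4286) ≈ 0.6667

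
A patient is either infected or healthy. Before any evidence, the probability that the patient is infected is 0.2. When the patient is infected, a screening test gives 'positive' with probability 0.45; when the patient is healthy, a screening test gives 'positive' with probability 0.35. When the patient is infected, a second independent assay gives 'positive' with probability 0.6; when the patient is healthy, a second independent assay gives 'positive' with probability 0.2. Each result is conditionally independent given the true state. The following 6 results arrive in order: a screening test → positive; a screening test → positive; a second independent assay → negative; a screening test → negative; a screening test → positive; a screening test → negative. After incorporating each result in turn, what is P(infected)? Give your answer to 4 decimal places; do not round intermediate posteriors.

0.1598

After a screening test='positive': P(infected) = 0.45·0.2000 / (0.45·0.2000 + 0.35·0.8000) ≈ 0.2432
After a screening test='positive': P(infected) = 0.45·0.2432 / (0.45·0.2432 + 0.35·0.7568) ≈ 0.2924
After a second independent assay='negative': P(infected) = 0.4·0.2924 / (0.4·0.2924 + 0.8·0.7076) ≈ 0.1712
After a screening test='negative': P(infected) = 0.55·0.1712 / (0.55·0.1712 + 0.65·0.8288) ≈ 0.1488
After a screening test='positive': P(infected) = 0.45·0.1488 / (0.45·0.1488 + 0.35·0.8512) ≈ 0.1835
After a screening test='negative': P(infected) = 0.55·0.1835 / (0.55·0.1835 + 0.65·0.8165) ≈ 0.1598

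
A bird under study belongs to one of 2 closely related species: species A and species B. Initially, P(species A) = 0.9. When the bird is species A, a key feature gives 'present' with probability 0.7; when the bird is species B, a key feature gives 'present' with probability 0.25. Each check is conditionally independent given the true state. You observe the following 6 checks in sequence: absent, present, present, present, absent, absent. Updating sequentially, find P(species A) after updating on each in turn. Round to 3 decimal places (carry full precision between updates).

0.927

After 'absent': P(species A) = 0.3·0.9000 / (0.3·0.9000 + 0.75·0.1000) ≈ 0.7826
After 'present': P(species A) = 0.7·0.7826 / (0.7·0.7826 + 0.25·0.2174) ≈ 0.9097
After 'present': P(species A) = 0.7·0.9097 / (0.7·0.9097 + 0.25·0.0903) ≈ 0.9658
After 'present': P(species A) = 0.7·0.9658 / (0.7·0.9658 + 0.25·0.0342) ≈ 0.9875
After 'absent': P(species A) = 0.3·0.9875 / (0.3·0.9875 + 0.75·0.0125) ≈ 0.9693
After 'absent': P(species A) = 0.3·0.9693 / (0.3·0.9693 + 0.75·0.0307) ≈ 0.9267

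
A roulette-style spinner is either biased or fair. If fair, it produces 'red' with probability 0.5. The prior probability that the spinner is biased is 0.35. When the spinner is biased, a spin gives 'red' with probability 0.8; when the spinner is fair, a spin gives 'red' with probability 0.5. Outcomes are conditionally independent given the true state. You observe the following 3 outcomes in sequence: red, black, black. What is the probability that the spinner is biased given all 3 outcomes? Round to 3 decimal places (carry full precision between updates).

0.121

After 'red': P(biased) = 0.8·0.3500 / (0.8·0.3500 + 0.5·0.6500) ≈ 0.4628
After 'black': P(biased) = 0.2·0.4628 / (0.2·0.4628 + 0.5·0.5372) ≈ 0.2563
After 'black': P(biased) = 0.2·0.2563 / (0.2·0.2563 + 0.5·0.7437) ≈ 0.1211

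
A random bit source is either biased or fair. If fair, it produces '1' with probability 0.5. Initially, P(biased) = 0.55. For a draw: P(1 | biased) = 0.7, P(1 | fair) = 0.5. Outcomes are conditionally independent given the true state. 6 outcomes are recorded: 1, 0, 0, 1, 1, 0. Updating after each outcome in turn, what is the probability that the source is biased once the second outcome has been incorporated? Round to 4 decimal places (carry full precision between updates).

0.5066

After '1': P(biased) = 0.7·0.5500 / (0.7·0.5500 + 0.5·0.4500) ≈ 0.6311
After '0': P(biased) = 0.3·0.6311 / (0.3·0.6311 + 0.5·0.3689) ≈ 0.5066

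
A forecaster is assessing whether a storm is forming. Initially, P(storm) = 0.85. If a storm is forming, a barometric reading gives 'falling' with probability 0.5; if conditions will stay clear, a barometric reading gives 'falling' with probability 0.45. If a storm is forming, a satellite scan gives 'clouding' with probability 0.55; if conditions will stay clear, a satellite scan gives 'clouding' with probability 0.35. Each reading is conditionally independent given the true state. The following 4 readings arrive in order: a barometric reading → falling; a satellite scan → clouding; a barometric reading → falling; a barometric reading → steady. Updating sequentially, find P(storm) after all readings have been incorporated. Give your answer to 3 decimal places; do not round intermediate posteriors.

0.909

After a barometric reading='falling': P(storm) = 0.5·0.8500 / (0.5·0.8500 + 0.45·0.1500) ≈ 0.8629
After a satellite scan='clouding': P(storm) = 0.55·0.8629 / (0.55·0.8629 + 0.35·0.1371) ≈ 0.9082
After a barometric reading='falling': P(storm) = 0.5·0.9082 / (0.5·0.9082 + 0.45·0.0918) ≈ 0.9166
After a barometric reading='steady': P(storm) = 0.5·0.9166 / (0.5·0.9166 + 0.55·0.0834) ≈ 0.9090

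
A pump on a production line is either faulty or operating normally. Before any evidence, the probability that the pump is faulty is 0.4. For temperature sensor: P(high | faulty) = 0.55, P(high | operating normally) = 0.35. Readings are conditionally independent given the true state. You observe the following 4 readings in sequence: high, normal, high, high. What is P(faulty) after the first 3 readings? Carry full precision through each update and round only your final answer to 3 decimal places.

After 'high': P(faulty) = 0.55·0.4000 / (0.55·0.4000 + 0.35·0.6000) ≈ 0.5116
After 'normal': P(faulty) = 0.45·0.5116 / (0.45·0.5116 + 0.65·0.4884) ≈ 0.4204
After 'high': P(faulty) = 0.55·0.4204 / (0.55·0.4204 + 0.35·0.5796) ≈ 0.5326

0.533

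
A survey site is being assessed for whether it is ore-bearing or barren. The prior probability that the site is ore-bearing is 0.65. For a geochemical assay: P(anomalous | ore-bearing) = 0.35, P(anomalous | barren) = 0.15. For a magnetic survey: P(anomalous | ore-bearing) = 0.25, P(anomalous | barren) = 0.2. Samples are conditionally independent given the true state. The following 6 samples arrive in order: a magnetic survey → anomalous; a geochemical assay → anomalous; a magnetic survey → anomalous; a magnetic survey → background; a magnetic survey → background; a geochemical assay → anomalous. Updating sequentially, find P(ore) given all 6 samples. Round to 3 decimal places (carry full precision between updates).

After a magnetic survey='anomalous': P(ore) = 0.25·0.6500 / (0.25·0.6500 + 0.2·0.3500) ≈ 0.6989
After a geochemical assay='anomalous': P(ore) = 0.35·0.6989 / (0.35·0.6989 + 0.15·0.3011) ≈ 0.8442
After a magnetic survey='anomalous': P(ore) = 0.25·0.8442 / (0.25·0.8442 + 0.2·0.1558) ≈ 0.8713
After a magnetic survey='background': P(ore) = 0.75·0.8713 / (0.75·0.8713 + 0.8·0.1287) ≈ 0.8639
After a magnetic survey='background': P(ore) = 0.75·0.8639 / (0.75·0.8639 + 0.8·0.1361) ≈ 0.8561
After a geochemical assay='anomalous': P(ore) = 0.35·0.8561 / (0.35·0.8561 + 0.15·0.1439) ≈ 0.9328

0.933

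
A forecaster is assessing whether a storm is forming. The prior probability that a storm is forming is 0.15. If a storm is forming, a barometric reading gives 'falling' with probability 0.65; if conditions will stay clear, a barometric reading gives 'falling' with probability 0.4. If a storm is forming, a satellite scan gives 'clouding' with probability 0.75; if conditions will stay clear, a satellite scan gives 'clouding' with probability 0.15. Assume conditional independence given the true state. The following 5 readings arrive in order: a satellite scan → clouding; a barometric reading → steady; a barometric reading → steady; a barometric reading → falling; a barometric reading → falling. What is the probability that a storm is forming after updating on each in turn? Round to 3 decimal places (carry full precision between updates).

0.442

After a satellite scan='clouding': P(storm) = 0.75·0.1500 / (0.75·0.1500 + 0.15·0.8500) ≈ 0.4688
After a barometric reading='steady': P(storm) = 0.35·0.4688 / (0.35·0.4688 + 0.6·0.5312) ≈ 0.3398
After a barometric reading='steady': P(storm) = 0.35·0.3398 / (0.35·0.3398 + 0.6·0.6602) ≈ 0.2309
After a barometric reading='falling': P(storm) = 0.65·0.2309 / (0.65·0.2309 + 0.4·0.7691) ≈ 0.3279
After a barometric reading='falling': P(storm) = 0.65·0.3279 / (0.65·0.3279 + 0.4·0.6721) ≈ 0.4422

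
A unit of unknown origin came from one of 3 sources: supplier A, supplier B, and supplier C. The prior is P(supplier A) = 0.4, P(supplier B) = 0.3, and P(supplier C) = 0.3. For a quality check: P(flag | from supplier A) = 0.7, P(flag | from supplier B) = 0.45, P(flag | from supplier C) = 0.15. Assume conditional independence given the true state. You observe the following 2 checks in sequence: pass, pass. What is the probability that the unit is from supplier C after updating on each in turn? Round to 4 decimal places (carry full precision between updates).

0.6310

After 'pass': normaliser = 0.3·0.4000 + 0.55·0.3000 + 0.85·0.3000; P(supplier A) ≈ 0.2222, P(supplier B) ≈ 0.3056, P(supplier C) ≈ 0.4722
After 'pass': normaliser = 0.3·0.2222 + 0.55·0.3056 + 0.85·0.4722; P(supplier A) ≈ 0.1048, P(supplier B) ≈ 0.2642, P(supplier C) ≈ 0.6310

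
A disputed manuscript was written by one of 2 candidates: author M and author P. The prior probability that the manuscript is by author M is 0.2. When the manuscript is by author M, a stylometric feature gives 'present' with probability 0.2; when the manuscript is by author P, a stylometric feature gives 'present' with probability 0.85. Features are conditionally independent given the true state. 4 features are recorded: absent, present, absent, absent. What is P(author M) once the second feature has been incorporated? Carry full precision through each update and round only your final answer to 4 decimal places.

After 'absent': P(author M) = 0.8·0.2000 / (0.8·0.2000 + 0.15·0.8000) ≈ 0.5714
After 'present': P(author M) = 0.2·0.5714 / (0.2·0.5714 + 0.85·0.4286) ≈ 0.2388

0.2388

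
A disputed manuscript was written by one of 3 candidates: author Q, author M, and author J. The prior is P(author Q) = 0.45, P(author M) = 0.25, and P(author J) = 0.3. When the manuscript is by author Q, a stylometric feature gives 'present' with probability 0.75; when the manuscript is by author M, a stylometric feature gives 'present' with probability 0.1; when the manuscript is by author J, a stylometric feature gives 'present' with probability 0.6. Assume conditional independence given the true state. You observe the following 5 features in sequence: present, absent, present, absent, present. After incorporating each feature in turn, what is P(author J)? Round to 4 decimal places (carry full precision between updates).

0.4621

After 'present': normaliser = 0.75·0.4500 + 0.1·0.2500 + 0.6·0.3000; P(author Q) ≈ 0.6221, P(author M) ≈ 0.0461, P(author J) ≈ 0.3318
After 'absent': normaliser = 0.25·0.6221 + 0.9·0.0461 + 0.4·0.3318; P(author Q) ≈ 0.4717, P(author M) ≈ 0.1258, P(author J) ≈ 0.4025
After 'present': normaliser = 0.75·0.4717 + 0.1·0.1258 + 0.6·0.4025; P(author Q) ≈ 0.5820, P(author M) ≈ 0.0207, P(author J) ≈ 0.3973
After 'absent': normaliser = 0.25·0.5820 + 0.9·0.0207 + 0.4·0.3973; P(author Q) ≈ 0.4504, P(author M) ≈ 0.0577, P(author J) ≈ 0.4920
After 'present': normaliser = 0.75·0.4504 + 0.1·0.0577 + 0.6·0.4920; P(author Q) ≈ 0.5289, P(author M) ≈ 0.0090, P(author J) ≈ 0.4621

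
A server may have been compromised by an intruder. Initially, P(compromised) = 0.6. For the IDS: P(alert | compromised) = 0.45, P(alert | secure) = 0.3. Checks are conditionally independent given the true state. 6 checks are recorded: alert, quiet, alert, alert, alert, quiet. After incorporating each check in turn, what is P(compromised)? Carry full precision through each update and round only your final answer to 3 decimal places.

0.824

After 'alert': P(compromised) = 0.45·0.6000 / (0.45·0.6000 + 0.3·0.4000) ≈ 0.6923
After 'quiet': P(compromised) = 0.55·0.6923 / (0.55·0.6923 + 0.7·0.3077) ≈ 0.6387
After 'alert': P(compromised) = 0.45·0.6387 / (0.45·0.6387 + 0.3·0.3613) ≈ 0.7262
After 'alert': P(compromised) = 0.45·0.7262 / (0.45·0.7262 + 0.3·0.2738) ≈ 0.7991
After 'alert': P(compromised) = 0.45·0.7991 / (0.45·0.7991 + 0.3·0.2009) ≈ 0.8565
After 'quiet': P(compromised) = 0.55·0.8565 / (0.55·0.8565 + 0.7·0.1435) ≈ 0.8242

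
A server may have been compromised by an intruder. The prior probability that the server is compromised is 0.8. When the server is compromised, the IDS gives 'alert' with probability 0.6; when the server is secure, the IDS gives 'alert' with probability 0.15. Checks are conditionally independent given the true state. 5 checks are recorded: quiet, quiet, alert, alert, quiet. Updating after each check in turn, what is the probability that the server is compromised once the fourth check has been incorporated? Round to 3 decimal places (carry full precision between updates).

0.934

After 'quiet': P(compromised) = 0.4·0.8000 / (0.4·0.8000 + 0.85·0.2000) ≈ 0.6531
After 'quiet': P(compromised) = 0.4·0.6531 / (0.4·0.6531 + 0.85·0.3469) ≈ 0.4697
After 'alert': P(compromised) = 0.6·0.4697 / (0.6·0.4697 + 0.15·0.5303) ≈ 0.7799
After 'alert': P(compromised) = 0.6·0.7799 / (0.6·0.7799 + 0.15·0.2201) ≈ 0.9341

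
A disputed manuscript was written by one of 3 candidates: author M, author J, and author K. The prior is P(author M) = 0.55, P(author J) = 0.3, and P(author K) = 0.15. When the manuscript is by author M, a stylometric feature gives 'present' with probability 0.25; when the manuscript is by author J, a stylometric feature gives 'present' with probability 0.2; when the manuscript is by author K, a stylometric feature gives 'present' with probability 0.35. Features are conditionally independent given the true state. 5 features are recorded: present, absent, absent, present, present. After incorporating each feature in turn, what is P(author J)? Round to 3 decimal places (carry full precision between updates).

0.169

After 'present': normaliser = 0.25·0.5500 + 0.2·0.3000 + 0.35·0.1500; P(author M) ≈ 0.5500, P(author J) ≈ 0.2400, P(author K) ≈ 0.2100
After 'absent': normaliser = 0.75·0.5500 + 0.8·0.2400 + 0.65·0.2100; P(author M) ≈ 0.5567, P(author J) ≈ 0.2591, P(author K) ≈ 0.1842
After 'absent': normaliser = 0.75·0.5567 + 0.8·0.2591 + 0.65·0.1842; P(author M) ≈ 0.5608, P(author J) ≈ 0.2784, P(author K) ≈ 0.1608
After 'present': normaliser = 0.25·0.5608 + 0.2·0.2784 + 0.35·0.1608; P(author M) ≈ 0.5560, P(author J) ≈ 0.2208, P(author K) ≈ 0.2232
After 'present': normaliser = 0.25·0.5560 + 0.2·0.2208 + 0.35·0.2232; P(author M) ≈ 0.5320, P(author J) ≈ 0.1690, P(author K) ≈ 0.2990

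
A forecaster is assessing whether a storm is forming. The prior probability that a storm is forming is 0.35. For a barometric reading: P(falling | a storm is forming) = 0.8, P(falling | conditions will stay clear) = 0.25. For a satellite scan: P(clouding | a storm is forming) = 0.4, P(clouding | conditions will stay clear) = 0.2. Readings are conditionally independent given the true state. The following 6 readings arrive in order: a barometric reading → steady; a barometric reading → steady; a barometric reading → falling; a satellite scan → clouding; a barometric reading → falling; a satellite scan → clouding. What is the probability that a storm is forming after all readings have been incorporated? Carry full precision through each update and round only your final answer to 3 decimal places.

After a barometric reading='steady': P(storm) = 0.2·0.3500 / (0.2·0.3500 + 0.75·0.6500) ≈ 0.1256
After a barometric reading='steady': P(storm) = 0.2·0.1256 / (0.2·0.1256 + 0.75·0.8744) ≈ 0.0369
After a barometric reading='falling': P(storm) = 0.8·0.0369 / (0.8·0.0369 + 0.25·0.9631) ≈ 0.1092
After a satellite scan='clouding': P(storm) = 0.4·0.1092 / (0.4·0.1092 + 0.2·0.8908) ≈ 0.1968
After a barometric reading='falling': P(storm) = 0.8·0.1968 / (0.8·0.1968 + 0.25·0.8032) ≈ 0.4395
After a satellite scan='clouding': P(storm) = 0.4·0.4395 / (0.4·0.4395 + 0.2·0.5605) ≈ 0.6106

0.611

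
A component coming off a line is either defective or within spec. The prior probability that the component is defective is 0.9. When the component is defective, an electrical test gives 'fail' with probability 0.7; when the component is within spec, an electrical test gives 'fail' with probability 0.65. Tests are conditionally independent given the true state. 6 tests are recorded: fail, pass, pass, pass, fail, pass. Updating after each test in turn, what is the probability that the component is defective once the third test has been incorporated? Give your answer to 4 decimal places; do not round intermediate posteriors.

After 'fail': P(defective) = 0.7·0.9000 / (0.7·0.9000 + 0.65·0.1000) ≈ 0.9065
After 'pass': P(defective) = 0.3·0.9065 / (0.3·0.9065 + 0.35·0.0935) ≈ 0.8926
After 'pass': P(defective) = 0.3·0.8926 / (0.3·0.8926 + 0.35·0.1074) ≈ 0.8769

0.8769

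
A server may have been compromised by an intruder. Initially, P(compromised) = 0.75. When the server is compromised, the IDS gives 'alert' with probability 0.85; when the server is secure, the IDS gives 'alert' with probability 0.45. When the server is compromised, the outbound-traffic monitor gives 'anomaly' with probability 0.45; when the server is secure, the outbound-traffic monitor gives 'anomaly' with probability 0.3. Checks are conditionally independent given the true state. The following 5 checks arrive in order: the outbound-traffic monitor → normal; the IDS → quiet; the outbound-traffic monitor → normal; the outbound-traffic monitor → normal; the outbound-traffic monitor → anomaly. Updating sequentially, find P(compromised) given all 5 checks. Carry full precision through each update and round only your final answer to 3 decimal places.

0.373

After the outbound-traffic monitor='normal': P(compromised) = 0.55·0.7500 / (0.55·0.7500 + 0.7·0.2500) ≈ 0.7021
After the IDS='quiet': P(compromised) = 0.15·0.7021 / (0.15·0.7021 + 0.55·0.2979) ≈ 0.3913
After the outbound-traffic monitor='normal': P(compromised) = 0.55·0.3913 / (0.55·0.3913 + 0.7·0.6087) ≈ 0.3356
After the outbound-traffic monitor='normal': P(compromised) = 0.55·0.3356 / (0.55·0.3356 + 0.7·0.6644) ≈ 0.2841
After the outbound-traffic monitor='anomaly': P(compromised) = 0.45·0.2841 / (0.45·0.2841 + 0.3·0.7159) ≈ 0.3732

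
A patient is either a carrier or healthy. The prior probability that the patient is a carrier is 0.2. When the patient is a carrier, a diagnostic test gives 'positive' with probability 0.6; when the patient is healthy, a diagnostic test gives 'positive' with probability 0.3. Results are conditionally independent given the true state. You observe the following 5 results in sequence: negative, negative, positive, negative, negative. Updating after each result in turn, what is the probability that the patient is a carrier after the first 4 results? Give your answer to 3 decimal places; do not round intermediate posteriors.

0.085

Apply Bayes' rule sequentially, carrying P(carrier) forward.
After 'negative': P(carrier) = 0.4·0.2000 / (0.4·0.2000 + 0.7·0.8000) ≈ 0.1250
After 'negative': P(carrier) = 0.4·0.1250 / (0.4·0.1250 + 0.7·0.8750) ≈ 0.0755
After 'positive': P(carrier) = 0.6·0.0755 / (0.6·0.0755 + 0.3·0.9245) ≈ 0.1404
After 'negative': P(carrier) = 0.4·0.1404 / (0.4·0.1404 + 0.7·0.8596) ≈ 0.0853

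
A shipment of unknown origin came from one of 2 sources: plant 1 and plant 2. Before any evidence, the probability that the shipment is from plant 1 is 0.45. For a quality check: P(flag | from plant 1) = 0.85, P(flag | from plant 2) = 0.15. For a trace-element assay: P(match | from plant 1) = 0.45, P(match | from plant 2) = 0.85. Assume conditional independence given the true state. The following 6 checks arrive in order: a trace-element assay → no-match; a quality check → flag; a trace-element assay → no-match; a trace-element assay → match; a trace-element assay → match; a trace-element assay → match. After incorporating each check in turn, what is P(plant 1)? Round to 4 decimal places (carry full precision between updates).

0.9024

After a trace-element assay='no-match': P(plant 1) = 0.55·0.4500 / (0.55·0.4500 + 0.15·0.5500) ≈ 0.7500
After a quality check='flag': P(plant 1) = 0.85·0.7500 / (0.85·0.7500 + 0.15·0.2500) ≈ 0.9444
After a trace-element assay='no-match': P(plant 1) = 0.55·0.9444 / (0.55·0.9444 + 0.15·0.0556) ≈ 0.9842
After a trace-element assay='match': P(plant 1) = 0.45·0.9842 / (0.45·0.9842 + 0.85·0.0158) ≈ 0.9706
After a trace-element assay='match': P(plant 1) = 0.45·0.9706 / (0.45·0.9706 + 0.85·0.0294) ≈ 0.9459
After a trace-element assay='match': P(plant 1) = 0.45·0.9459 / (0.45·0.9459 + 0.85·0.0541) ≈ 0.9024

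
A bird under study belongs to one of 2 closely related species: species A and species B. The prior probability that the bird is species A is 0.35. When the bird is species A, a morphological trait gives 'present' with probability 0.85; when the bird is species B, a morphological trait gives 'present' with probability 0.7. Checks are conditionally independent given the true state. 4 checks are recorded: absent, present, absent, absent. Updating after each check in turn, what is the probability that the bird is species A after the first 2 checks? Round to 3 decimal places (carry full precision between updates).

After 'absent': P(species A) = 0.15·0.3500 / (0.15·0.3500 + 0.3·0.6500) ≈ 0.2121
After 'present': P(species A) = 0.85·0.2121 / (0.85·0.2121 + 0.7·0.7879) ≈ 0.2464

0.246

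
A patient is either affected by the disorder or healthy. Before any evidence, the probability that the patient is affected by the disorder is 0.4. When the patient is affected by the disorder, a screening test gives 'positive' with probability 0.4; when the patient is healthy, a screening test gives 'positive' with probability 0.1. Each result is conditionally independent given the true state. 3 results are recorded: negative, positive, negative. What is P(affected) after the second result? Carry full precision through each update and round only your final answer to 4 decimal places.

After 'negative': P(affected) = 0.6·0.4000 / (0.6·0.4000 + 0.9·0.6000) ≈ 0.3077
After 'positive': P(affected) = 0.4·0.3077 / (0.4·0.3077 + 0.1·0.6923) ≈ 0.6400

0.6400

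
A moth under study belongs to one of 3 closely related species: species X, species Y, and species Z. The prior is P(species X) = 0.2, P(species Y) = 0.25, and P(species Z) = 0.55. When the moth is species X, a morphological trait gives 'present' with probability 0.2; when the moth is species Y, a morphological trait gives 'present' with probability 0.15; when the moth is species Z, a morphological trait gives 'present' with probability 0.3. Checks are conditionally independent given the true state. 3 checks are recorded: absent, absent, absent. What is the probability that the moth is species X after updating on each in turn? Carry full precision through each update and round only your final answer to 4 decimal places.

0.2303

After 'absent': normaliser = 0.8·0.2000 + 0.85·0.2500 + 0.7·0.5500; P(species X) ≈ 0.2112, P(species Y) ≈ 0.2805, P(species Z) ≈ 0.5083
After 'absent': normaliser = 0.8·0.2112 + 0.85·0.2805 + 0.7·0.5083; P(species X) ≈ 0.2214, P(species Y) ≈ 0.3124, P(species Z) ≈ 0.4662
After 'absent': normaliser = 0.8·0.2214 + 0.85·0.3124 + 0.7·0.4662; P(species X) ≈ 0.2303, P(species Y) ≈ 0.3453, P(species Z) ≈ 0.4243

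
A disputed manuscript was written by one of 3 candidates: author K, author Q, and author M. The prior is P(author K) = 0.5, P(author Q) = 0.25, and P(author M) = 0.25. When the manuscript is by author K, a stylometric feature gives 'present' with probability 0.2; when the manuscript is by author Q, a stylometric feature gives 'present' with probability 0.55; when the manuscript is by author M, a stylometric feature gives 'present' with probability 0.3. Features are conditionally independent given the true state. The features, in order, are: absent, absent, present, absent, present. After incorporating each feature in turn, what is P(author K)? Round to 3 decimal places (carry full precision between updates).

0.412

After 'absent': normaliser = 0.8·0.5000 + 0.45·0.2500 + 0.7·0.2500; P(author K) ≈ 0.5818, P(author Q) ≈ 0.1636, P(author M) ≈ 0.2545
After 'absent': normaliser = 0.8·0.5818 + 0.45·0.1636 + 0.7·0.2545; P(author K) ≈ 0.6489, P(author Q) ≈ 0.1027, P(author M) ≈ 0.2484
After 'present': normaliser = 0.2·0.6489 + 0.55·0.1027 + 0.3·0.2484; P(author K) ≈ 0.4977, P(author Q) ≈ 0.2165, P(author M) ≈ 0.2858
After 'absent': normaliser = 0.8·0.4977 + 0.45·0.2165 + 0.7·0.2858; P(author K) ≈ 0.5724, P(author Q) ≈ 0.1401, P(author M) ≈ 0.2876
After 'present': normaliser = 0.2·0.5724 + 0.55·0.1401 + 0.3·0.2876; P(author K) ≈ 0.4121, P(author Q) ≈ 0.2773, P(author M) ≈ 0.3106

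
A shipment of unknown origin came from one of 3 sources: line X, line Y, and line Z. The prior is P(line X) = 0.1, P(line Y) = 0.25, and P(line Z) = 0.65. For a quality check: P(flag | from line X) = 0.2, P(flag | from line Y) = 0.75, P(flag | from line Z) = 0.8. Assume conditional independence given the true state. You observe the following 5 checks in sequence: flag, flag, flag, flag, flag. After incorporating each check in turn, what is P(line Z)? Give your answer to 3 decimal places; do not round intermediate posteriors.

After 'flag': normaliser = 0.2·0.1000 + 0.75·0.2500 + 0.8·0.6500; P(line X) ≈ 0.0275, P(line Y) ≈ 0.2577, P(line Z) ≈ 0.7148
After 'flag': normaliser = 0.2·0.0275 + 0.75·0.2577 + 0.8·0.7148; P(line X) ≈ 0.0071, P(line Y) ≈ 0.2508, P(line Z) ≈ 0.7420
After 'flag': normaliser = 0.2·0.0071 + 0.75·0.2508 + 0.8·0.7420; P(line X) ≈ 0.0018, P(line Y) ≈ 0.2402, P(line Z) ≈ 0.7580
After 'flag': normaliser = 0.2·0.0018 + 0.75·0.2402 + 0.8·0.7580; P(line X) ≈ 0.0005, P(line Y) ≈ 0.2289, P(line Z) ≈ 0.7706
After 'flag': normaliser = 0.2·0.0005 + 0.75·0.2289 + 0.8·0.7706; P(line X) ≈ 0.0001, P(line Y) ≈ 0.2178, P(line Z) ≈ 0.7821

0.782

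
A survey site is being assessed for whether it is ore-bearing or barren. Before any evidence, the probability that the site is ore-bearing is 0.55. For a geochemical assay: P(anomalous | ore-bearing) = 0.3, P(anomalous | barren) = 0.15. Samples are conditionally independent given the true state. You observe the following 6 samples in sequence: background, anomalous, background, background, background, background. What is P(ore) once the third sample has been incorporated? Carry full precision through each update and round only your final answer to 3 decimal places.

0.624

Apply Bayes' rule sequentially, carrying P(ore) forward.
After 'background': P(ore) = 0.7·0.5500 / (0.7·0.5500 + 0.85·0.4500) ≈ 0.5016
After 'anomalous': P(ore) = 0.3·0.5016 / (0.3·0.5016 + 0.15·0.4984) ≈ 0.6681
After 'background': P(ore) = 0.7·0.6681 / (0.7·0.6681 + 0.85·0.3319) ≈ 0.6238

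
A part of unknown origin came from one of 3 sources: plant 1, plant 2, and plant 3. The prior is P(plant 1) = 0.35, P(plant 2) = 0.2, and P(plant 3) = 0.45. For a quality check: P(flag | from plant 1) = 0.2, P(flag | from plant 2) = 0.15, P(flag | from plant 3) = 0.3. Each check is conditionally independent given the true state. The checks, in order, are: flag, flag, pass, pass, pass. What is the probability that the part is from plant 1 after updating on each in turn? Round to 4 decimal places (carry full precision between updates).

Apply Bayes' rule sequentially, carrying P(plant 1) forward.
After 'flag': normaliser = 0.2·0.3500 + 0.15·0.2000 + 0.3·0.4500; P(plant 1) ≈ 0.2979, P(plant 2) ≈ 0.1277, P(plant 3) ≈ 0.5745
After 'flag': normaliser = 0.2·0.2979 + 0.15·0.1277 + 0.3·0.5745; P(plant 1) ≈ 0.2373, P(plant 2) ≈ 0.0763, P(plant 3) ≈ 0.6864
After 'pass': normaliser = 0.8·0.2373 + 0.85·0.0763 + 0.7·0.6864; P(plant 1) ≈ 0.2582, P(plant 2) ≈ 0.0882, P(plant 3) ≈ 0.6536
After 'pass': normaliser = 0.8·0.2582 + 0.85·0.0882 + 0.7·0.6536; P(plant 1) ≈ 0.2795, P(plant 2) ≈ 0.1014, P(plant 3) ≈ 0.6191
After 'pass': normaliser = 0.8·0.2795 + 0.85·0.1014 + 0.7·0.6191; P(plant 1) ≈ 0.3009, P(plant 2) ≈ 0.1160, P(plant 3) ≈ 0.5831

0.3009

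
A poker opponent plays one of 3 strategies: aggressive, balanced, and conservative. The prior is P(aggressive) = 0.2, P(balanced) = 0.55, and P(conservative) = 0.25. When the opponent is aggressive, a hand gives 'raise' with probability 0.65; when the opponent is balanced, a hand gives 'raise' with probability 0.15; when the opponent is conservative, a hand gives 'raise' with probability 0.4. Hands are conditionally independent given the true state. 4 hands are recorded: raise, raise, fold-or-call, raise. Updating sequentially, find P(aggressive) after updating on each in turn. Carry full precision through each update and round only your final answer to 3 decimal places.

0.632

After 'raise': normaliser = 0.65·0.2000 + 0.15·0.5500 + 0.4·0.2500; P(aggressive) ≈ 0.4160, P(balanced) ≈ 0.2640, P(conservative) ≈ 0.3200
After 'raise': normaliser = 0.65·0.4160 + 0.15·0.2640 + 0.4·0.3200; P(aggressive) ≈ 0.6174, P(balanced) ≈ 0.0904, P(conservative) ≈ 0.2922
After 'fold-or-call': normaliser = 0.35·0.6174 + 0.85·0.0904 + 0.6·0.2922; P(aggressive) ≈ 0.4614, P(balanced) ≈ 0.1641, P(conservative) ≈ 0.3745
After 'raise': normaliser = 0.65·0.4614 + 0.15·0.1641 + 0.4·0.3745; P(aggressive) ≈ 0.6323, P(balanced) ≈ 0.0519, P(conservative) ≈ 0.3158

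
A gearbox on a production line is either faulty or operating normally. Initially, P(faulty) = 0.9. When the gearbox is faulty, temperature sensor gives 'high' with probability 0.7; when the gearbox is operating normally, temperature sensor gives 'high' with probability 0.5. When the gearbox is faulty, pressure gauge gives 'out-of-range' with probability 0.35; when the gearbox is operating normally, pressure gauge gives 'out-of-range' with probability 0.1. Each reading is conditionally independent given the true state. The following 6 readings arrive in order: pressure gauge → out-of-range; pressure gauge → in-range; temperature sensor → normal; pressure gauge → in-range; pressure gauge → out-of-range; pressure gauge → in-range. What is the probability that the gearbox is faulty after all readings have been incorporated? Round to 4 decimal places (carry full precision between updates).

Each posterior becomes the prior for the next update.
After pressure gauge='out-of-range': P(faulty) = 0.35·0.9000 / (0.35·0.9000 + 0.1·0.1000) ≈ 0.9692
After pressure gauge='in-range': P(faulty) = 0.65·0.9692 / (0.65·0.9692 + 0.9·0.0308) ≈ 0.9579
After temperature sensor='normal': P(faulty) = 0.3·0.9579 / (0.3·0.9579 + 0.5·0.0421) ≈ 0.9317
After pressure gauge='in-range': P(faulty) = 0.65·0.9317 / (0.65·0.9317 + 0.9·0.0683) ≈ 0.9079
After pressure gauge='out-of-range': P(faulty) = 0.35·0.9079 / (0.35·0.9079 + 0.1·0.0921) ≈ 0.9718
After pressure gauge='in-range': P(faulty) = 0.65·0.9718 / (0.65·0.9718 + 0.9·0.0282) ≈ 0.9614

0.9614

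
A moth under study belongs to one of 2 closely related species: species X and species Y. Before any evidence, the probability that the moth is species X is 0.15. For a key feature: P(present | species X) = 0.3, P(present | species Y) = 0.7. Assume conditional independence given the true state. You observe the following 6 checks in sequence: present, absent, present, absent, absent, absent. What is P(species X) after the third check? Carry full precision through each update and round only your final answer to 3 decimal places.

0.070

After 'present': P(species X) = 0.3·0.1500 / (0.3·0.1500 + 0.7·0.8500) ≈ 0.0703
After 'absent': P(species X) = 0.7·0.0703 / (0.7·0.0703 + 0.3·0.9297) ≈ 0.1500
After 'present': P(species X) = 0.3·0.1500 / (0.3·0.1500 + 0.7·0.8500) ≈ 0.0703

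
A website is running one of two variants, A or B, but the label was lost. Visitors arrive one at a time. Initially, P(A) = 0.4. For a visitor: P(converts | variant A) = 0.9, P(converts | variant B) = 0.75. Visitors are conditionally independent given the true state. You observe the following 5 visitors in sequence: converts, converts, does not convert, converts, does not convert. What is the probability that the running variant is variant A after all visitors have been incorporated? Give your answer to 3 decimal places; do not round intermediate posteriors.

Each posterior becomes the prior for the next update.
After 'converts': P(A) = 0.9·0.4000 / (0.9·0.4000 + 0.75·0.6000) ≈ 0.4444
After 'converts': P(A) = 0.9·0.4444 / (0.9·0.4444 + 0.75·0.5556) ≈ 0.4898
After 'does not convert': P(A) = 0.1·0.4898 / (0.1·0.4898 + 0.25·0.5102) ≈ 0.2775
After 'converts': P(A) = 0.9·0.2775 / (0.9·0.2775 + 0.75·0.7225) ≈ 0.3154
After 'does not convert': P(A) = 0.1·0.3154 / (0.1·0.3154 + 0.25·0.6846) ≈ 0.1556

0.156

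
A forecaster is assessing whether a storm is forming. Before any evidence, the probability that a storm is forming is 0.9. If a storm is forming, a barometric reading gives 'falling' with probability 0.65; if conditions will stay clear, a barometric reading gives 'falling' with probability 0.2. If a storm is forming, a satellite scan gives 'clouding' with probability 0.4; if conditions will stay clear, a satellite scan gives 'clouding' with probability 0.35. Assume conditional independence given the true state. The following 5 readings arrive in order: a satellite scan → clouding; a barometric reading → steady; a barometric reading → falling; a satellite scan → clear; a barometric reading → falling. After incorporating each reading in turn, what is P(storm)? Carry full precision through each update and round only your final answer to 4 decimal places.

After a satellite scan='clouding': P(storm) = 0.4·0.9000 / (0.4·0.9000 + 0.35·0.1000) ≈ 0.9114
After a barometric reading='steady': P(storm) = 0.35·0.9114 / (0.35·0.9114 + 0.8·0.0886) ≈ 0.8182
After a barometric reading='falling': P(storm) = 0.65·0.8182 / (0.65·0.8182 + 0.2·0.1818) ≈ 0.9360
After a satellite scan='clear': P(storm) = 0.6·0.9360 / (0.6·0.9360 + 0.65·0.0640) ≈ 0.9310
After a barometric reading='falling': P(storm) = 0.65·0.9310 / (0.65·0.9310 + 0.2·0.0690) ≈ 0.9777

0.9777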